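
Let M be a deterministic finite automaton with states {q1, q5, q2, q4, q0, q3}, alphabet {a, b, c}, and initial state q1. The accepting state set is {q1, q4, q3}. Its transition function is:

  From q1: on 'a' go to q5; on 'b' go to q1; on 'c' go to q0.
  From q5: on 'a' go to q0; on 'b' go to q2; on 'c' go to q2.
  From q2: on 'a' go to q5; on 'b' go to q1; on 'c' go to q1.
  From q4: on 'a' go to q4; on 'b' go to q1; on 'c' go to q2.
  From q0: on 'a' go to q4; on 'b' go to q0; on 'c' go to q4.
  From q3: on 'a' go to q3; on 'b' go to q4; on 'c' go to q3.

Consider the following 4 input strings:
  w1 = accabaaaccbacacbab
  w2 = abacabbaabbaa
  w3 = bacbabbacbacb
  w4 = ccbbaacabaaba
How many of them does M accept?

w1:
  start at q1
  read 'a': q1 → q5
  read 'c': q5 → q2
  read 'c': q2 → q1
  read 'a': q1 → q5
  read 'b': q5 → q2
  read 'a': q2 → q5
  read 'a': q5 → q0
  read 'a': q0 → q4
  read 'c': q4 → q2
  read 'c': q2 → q1
  read 'b': q1 → q1
  read 'a': q1 → q5
  read 'c': q5 → q2
  read 'a': q2 → q5
  read 'c': q5 → q2
  read 'b': q2 → q1
  read 'a': q1 → q5
  read 'b': q5 → q2
  end q2, rejected
w2:
  start at q1
  read 'a': q1 → q5
  read 'b': q5 → q2
  read 'a': q2 → q5
  read 'c': q5 → q2
  read 'a': q2 → q5
  read 'b': q5 → q2
  read 'b': q2 → q1
  read 'a': q1 → q5
  read 'a': q5 → q0
  read 'b': q0 → q0
  read 'b': q0 → q0
  read 'a': q0 → q4
  read 'a': q4 → q4
  end q4, accepted
w3:
  start at q1
  read 'b': q1 → q1
  read 'a': q1 → q5
  read 'c': q5 → q2
  read 'b': q2 → q1
  read 'a': q1 → q5
  read 'b': q5 → q2
  read 'b': q2 → q1
  read 'a': q1 → q5
  read 'c': q5 → q2
  read 'b': q2 → q1
  read 'a': q1 → q5
  read 'c': q5 → q2
  read 'b': q2 → q1
  end q1, accepted
w4:
  start at q1
  read 'c': q1 → q0
  read 'c': q0 → q4
  read 'b': q4 → q1
  read 'b': q1 → q1
  read 'a': q1 → q5
  read 'a': q5 → q0
  read 'c': q0 → q4
  read 'a': q4 → q4
  read 'b': q4 → q1
  read 'a': q1 → q5
  read 'a': q5 → q0
  read 'b': q0 → q0
  read 'a': q0 → q4
  end q4, accepted

3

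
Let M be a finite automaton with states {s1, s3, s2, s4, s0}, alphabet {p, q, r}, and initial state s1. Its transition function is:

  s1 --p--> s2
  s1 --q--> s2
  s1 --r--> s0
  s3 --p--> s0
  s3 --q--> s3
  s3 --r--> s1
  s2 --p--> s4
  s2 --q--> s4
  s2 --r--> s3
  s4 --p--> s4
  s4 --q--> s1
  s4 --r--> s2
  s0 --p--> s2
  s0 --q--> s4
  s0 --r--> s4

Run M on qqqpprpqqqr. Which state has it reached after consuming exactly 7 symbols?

start at s1
read 'q': s1 → s2
read 'q': s2 → s4
read 'q': s4 → s1
read 'p': s1 → s2
read 'p': s2 → s4
read 'r': s4 → s2
read 'p': s2 → s4
After 7 symbols: s4.

s4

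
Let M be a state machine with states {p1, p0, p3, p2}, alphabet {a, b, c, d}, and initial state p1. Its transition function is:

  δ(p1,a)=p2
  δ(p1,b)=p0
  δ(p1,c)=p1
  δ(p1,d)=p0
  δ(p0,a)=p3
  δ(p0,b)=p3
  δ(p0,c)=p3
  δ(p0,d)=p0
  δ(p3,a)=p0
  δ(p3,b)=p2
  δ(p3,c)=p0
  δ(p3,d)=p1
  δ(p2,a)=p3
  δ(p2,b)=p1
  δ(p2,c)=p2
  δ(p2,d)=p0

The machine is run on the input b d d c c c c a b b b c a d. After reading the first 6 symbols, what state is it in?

start at p1
read 'b': p1 → p0
read 'd': p0 → p0
read 'd': p0 → p0
read 'c': p0 → p3
read 'c': p3 → p0
read 'c': p0 → p3
After 6 symbols: p3.

p3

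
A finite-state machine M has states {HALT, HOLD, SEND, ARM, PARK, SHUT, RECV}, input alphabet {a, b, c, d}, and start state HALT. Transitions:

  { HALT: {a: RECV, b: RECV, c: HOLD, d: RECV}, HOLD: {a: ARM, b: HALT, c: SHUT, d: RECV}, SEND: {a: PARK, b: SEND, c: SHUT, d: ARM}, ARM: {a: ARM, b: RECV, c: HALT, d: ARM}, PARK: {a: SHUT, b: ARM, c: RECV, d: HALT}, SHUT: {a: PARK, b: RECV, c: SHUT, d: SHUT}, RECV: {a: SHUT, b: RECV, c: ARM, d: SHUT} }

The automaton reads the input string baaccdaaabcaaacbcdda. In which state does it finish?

HALT → RECV → SHUT → PARK → RECV → ARM → ARM → ARM → ARM → ARM → RECV → ARM → ARM → ARM → ARM → HALT → RECV → ARM → ARM → ARM → ARM

ARM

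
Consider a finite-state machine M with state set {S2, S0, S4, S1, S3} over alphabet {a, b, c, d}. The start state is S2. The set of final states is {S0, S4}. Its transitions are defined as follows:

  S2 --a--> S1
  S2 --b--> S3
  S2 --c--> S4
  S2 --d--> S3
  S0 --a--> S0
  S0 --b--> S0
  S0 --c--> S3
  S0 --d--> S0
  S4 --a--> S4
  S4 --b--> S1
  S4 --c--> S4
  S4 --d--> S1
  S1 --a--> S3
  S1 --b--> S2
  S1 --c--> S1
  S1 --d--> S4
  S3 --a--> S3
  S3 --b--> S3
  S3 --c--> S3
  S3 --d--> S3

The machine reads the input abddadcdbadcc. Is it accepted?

No

Trace: S2 -a-> S1 -b-> S2 -d-> S3 -d-> S3 -a-> S3 -d-> S3 -c-> S3 -d-> S3 -b-> S3 -a-> S3 -d-> S3 -c-> S3 -c-> S3
End state S3 is not accepting.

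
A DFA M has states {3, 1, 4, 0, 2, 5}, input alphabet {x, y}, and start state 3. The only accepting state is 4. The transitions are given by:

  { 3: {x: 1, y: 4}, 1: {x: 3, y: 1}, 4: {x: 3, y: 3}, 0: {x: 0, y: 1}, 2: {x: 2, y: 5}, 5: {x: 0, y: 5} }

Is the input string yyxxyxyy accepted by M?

No

start at 3
read 'y': 3 → 4
read 'y': 4 → 3
read 'x': 3 → 1
read 'x': 1 → 3
read 'y': 3 → 4
read 'x': 4 → 3
read 'y': 3 → 4
read 'y': 4 → 3
End state 3 is not accepting.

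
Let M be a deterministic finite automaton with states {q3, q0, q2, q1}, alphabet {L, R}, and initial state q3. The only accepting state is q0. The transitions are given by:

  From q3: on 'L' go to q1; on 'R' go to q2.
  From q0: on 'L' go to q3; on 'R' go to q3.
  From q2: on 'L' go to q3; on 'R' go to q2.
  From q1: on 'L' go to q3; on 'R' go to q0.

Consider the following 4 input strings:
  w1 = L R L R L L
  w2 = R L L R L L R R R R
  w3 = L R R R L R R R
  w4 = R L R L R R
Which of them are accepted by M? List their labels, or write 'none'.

w1: q3 → q1 → q0 → q3 → q2 → q3 → q1  → end q1, rejected
w2: q3 → q2 → q3 → q1 → q0 → q3 → q1 → q0 → q3 → q2 → q2  → end q2, rejected
w3: q3 → q1 → q0 → q3 → q2 → q3 → q2 → q2 → q2  → end q2, rejected
w4: q3 → q2 → q3 → q2 → q3 → q2 → q2  → end q2, rejected

none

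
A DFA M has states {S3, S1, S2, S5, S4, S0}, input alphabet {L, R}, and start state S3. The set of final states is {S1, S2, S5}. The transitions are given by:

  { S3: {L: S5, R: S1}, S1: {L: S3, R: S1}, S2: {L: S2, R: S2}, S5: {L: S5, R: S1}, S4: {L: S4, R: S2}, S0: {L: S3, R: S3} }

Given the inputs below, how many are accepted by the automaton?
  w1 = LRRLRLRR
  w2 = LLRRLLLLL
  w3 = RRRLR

3

w1:
  start at S3
  read 'L': S3 → S5
  read 'R': S5 → S1
  read 'R': S1 → S1
  read 'L': S1 → S3
  read 'R': S3 → S1
  read 'L': S1 → S3
  read 'R': S3 → S1
  read 'R': S1 → S1
  end S1, accepted
w2:
  start at S3
  read 'L': S3 → S5
  read 'L': S5 → S5
  read 'R': S5 → S1
  read 'R': S1 → S1
  read 'L': S1 → S3
  read 'L': S3 → S5
  read 'L': S5 → S5
  read 'L': S5 → S5
  read 'L': S5 → S5
  end S5, accepted
w3:
  start at S3
  read 'R': S3 → S1
  read 'R': S1 → S1
  read 'R': S1 → S1
  read 'L': S1 → S3
  read 'R': S3 → S1
  end S1, accepted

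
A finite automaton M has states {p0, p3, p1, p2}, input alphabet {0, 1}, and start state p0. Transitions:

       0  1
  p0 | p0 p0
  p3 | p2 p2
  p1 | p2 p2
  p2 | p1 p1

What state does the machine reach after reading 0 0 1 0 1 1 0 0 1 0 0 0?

start at p0
read '0': p0 → p0
read '0': p0 → p0
read '1': p0 → p0
read '0': p0 → p0
read '1': p0 → p0
read '1': p0 → p0
read '0': p0 → p0
read '0': p0 → p0
read '1': p0 → p0
read '0': p0 → p0
read '0': p0 → p0
read '0': p0 → p0

p0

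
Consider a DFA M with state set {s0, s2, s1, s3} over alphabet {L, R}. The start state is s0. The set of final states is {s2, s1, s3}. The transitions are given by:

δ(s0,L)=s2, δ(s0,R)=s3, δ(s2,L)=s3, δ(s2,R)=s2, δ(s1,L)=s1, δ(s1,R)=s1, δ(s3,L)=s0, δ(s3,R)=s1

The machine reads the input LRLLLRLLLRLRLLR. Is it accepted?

Trace: s0 -L-> s2 -R-> s2 -L-> s3 -L-> s0 -L-> s2 -R-> s2 -L-> s3 -L-> s0 -L-> s2 -R-> s2 -L-> s3 -R-> s1 -L-> s1 -L-> s1 -R-> s1
End state s1 is accepting.

Yes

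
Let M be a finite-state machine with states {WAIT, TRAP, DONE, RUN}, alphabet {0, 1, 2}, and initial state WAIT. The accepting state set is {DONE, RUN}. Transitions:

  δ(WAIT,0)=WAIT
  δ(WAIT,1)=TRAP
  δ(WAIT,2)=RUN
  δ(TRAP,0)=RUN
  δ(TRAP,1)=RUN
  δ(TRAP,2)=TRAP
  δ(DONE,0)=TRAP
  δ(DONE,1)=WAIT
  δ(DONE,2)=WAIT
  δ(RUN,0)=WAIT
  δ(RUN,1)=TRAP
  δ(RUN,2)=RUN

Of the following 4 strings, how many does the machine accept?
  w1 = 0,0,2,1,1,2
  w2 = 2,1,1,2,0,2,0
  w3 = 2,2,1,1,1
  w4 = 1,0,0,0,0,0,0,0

w1: WAIT → WAIT → WAIT → RUN → TRAP → RUN → RUN  → end RUN, accepted
w2: WAIT → RUN → TRAP → RUN → RUN → WAIT → RUN → WAIT  → end WAIT, rejected
w3: WAIT → RUN → RUN → TRAP → RUN → TRAP  → end TRAP, rejected
w4: WAIT → TRAP → RUN → WAIT → WAIT → WAIT → WAIT → WAIT → WAIT  → end WAIT, rejected

1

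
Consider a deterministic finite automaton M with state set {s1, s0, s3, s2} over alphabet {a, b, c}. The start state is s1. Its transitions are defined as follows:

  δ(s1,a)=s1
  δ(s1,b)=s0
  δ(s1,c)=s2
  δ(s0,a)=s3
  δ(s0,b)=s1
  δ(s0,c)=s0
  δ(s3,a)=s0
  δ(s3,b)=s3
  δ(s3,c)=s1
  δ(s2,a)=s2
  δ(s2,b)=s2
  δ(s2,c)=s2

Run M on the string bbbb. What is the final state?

s1

s1 → s0 → s1 → s0 → s1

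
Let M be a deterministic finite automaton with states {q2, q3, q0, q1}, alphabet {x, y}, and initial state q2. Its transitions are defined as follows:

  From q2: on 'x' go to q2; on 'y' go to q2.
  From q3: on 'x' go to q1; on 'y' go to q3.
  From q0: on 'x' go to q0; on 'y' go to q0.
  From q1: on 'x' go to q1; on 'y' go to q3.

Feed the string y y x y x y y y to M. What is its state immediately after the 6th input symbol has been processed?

Trace: q2 -y-> q2 -y-> q2 -x-> q2 -y-> q2 -x-> q2 -y-> q2
After 6 symbols: q2.

q2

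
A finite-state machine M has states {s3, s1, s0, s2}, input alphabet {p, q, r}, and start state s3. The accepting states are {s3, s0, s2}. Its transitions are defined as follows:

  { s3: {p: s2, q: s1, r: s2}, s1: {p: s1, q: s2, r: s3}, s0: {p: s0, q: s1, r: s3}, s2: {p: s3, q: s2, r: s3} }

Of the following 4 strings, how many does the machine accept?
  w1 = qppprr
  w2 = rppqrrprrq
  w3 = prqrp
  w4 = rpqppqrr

w1:
  start at s3
  read 'q': s3 → s1
  read 'p': s1 → s1
  read 'p': s1 → s1
  read 'p': s1 → s1
  read 'r': s1 → s3
  read 'r': s3 → s2
  end s2, accepted
w2:
  start at s3
  read 'r': s3 → s2
  read 'p': s2 → s3
  read 'p': s3 → s2
  read 'q': s2 → s2
  read 'r': s2 → s3
  read 'r': s3 → s2
  read 'p': s2 → s3
  read 'r': s3 → s2
  read 'r': s2 → s3
  read 'q': s3 → s1
  end s1, rejected
w3:
  start at s3
  read 'p': s3 → s2
  read 'r': s2 → s3
  read 'q': s3 → s1
  read 'r': s1 → s3
  read 'p': s3 → s2
  end s2, accepted
w4:
  start at s3
  read 'r': s3 → s2
  read 'p': s2 → s3
  read 'q': s3 → s1
  read 'p': s1 → s1
  read 'p': s1 → s1
  read 'q': s1 → s2
  read 'r': s2 → s3
  read 'r': s3 → s2
  end s2, accepted

3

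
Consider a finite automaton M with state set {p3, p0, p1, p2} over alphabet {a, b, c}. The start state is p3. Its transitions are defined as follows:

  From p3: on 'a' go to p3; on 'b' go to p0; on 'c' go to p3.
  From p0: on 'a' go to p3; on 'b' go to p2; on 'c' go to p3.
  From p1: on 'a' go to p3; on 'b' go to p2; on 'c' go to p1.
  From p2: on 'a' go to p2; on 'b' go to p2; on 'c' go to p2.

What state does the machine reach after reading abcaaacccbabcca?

p3

Trace: p3 -a-> p3 -b-> p0 -c-> p3 -a-> p3 -a-> p3 -a-> p3 -c-> p3 -c-> p3 -c-> p3 -b-> p0 -a-> p3 -b-> p0 -c-> p3 -c-> p3 -a-> p3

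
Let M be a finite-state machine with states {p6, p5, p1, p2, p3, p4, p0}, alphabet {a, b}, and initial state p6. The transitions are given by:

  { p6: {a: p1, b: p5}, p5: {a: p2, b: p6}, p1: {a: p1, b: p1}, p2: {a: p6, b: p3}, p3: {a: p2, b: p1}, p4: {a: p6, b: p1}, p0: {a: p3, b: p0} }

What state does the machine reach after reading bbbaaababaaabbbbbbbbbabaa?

start at p6
read 'b': p6 → p5
read 'b': p5 → p6
read 'b': p6 → p5
read 'a': p5 → p2
read 'a': p2 → p6
read 'a': p6 → p1
read 'b': p1 → p1
read 'a': p1 → p1
read 'b': p1 → p1
read 'a': p1 → p1
read 'a': p1 → p1
read 'a': p1 → p1
read 'b': p1 → p1
read 'b': p1 → p1
read 'b': p1 → p1
read 'b': p1 → p1
read 'b': p1 → p1
read 'b': p1 → p1
read 'b': p1 → p1
read 'b': p1 → p1
read 'b': p1 → p1
read 'a': p1 → p1
read 'b': p1 → p1
read 'a': p1 → p1
read 'a': p1 → p1

p1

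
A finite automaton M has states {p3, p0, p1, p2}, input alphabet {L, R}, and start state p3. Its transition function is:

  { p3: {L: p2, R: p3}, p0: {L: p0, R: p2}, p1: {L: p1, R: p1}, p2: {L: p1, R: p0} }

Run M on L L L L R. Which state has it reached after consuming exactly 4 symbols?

start at p3
read 'L': p3 → p2
read 'L': p2 → p1
read 'L': p1 → p1
read 'L': p1 → p1
After 4 symbols: p1.

p1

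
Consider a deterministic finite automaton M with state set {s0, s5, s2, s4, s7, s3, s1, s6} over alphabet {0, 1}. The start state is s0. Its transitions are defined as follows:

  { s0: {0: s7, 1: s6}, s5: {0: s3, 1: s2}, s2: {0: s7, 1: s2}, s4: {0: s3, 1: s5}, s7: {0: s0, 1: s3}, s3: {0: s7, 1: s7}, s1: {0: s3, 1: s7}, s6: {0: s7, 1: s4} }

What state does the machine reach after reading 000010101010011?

start at s0
read '0': s0 → s7
read '0': s7 → s0
read '0': s0 → s7
read '0': s7 → s0
read '1': s0 → s6
read '0': s6 → s7
read '1': s7 → s3
read '0': s3 → s7
read '1': s7 → s3
read '0': s3 → s7
read '1': s7 → s3
read '0': s3 → s7
read '0': s7 → s0
read '1': s0 → s6
read '1': s6 → s4

s4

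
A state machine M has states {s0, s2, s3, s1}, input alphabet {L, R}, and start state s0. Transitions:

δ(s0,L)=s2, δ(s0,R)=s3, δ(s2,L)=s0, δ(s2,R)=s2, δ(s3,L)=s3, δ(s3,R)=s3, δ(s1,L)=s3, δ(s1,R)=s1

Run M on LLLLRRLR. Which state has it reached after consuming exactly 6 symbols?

s0 → s2 → s0 → s2 → s0 → s3 → s3
After 6 symbols: s3.

s3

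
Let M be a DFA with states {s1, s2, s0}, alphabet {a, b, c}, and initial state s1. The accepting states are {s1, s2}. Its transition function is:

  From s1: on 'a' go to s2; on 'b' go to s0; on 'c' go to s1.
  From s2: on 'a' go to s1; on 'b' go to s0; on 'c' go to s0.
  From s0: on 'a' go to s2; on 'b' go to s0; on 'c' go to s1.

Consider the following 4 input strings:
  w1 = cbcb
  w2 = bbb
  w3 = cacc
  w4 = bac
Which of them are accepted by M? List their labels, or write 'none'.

w1:
  start at s1
  read 'c': s1 → s1
  read 'b': s1 → s0
  read 'c': s0 → s1
  read 'b': s1 → s0
  end s0, rejected
w2:
  start at s1
  read 'b': s1 → s0
  read 'b': s0 → s0
  read 'b': s0 → s0
  end s0, rejected
w3:
  start at s1
  read 'c': s1 → s1
  read 'a': s1 → s2
  read 'c': s2 → s0
  read 'c': s0 → s1
  end s1, accepted
w4:
  start at s1
  read 'b': s1 → s0
  read 'a': s0 → s2
  read 'c': s2 → s0
  end s0, rejected

w3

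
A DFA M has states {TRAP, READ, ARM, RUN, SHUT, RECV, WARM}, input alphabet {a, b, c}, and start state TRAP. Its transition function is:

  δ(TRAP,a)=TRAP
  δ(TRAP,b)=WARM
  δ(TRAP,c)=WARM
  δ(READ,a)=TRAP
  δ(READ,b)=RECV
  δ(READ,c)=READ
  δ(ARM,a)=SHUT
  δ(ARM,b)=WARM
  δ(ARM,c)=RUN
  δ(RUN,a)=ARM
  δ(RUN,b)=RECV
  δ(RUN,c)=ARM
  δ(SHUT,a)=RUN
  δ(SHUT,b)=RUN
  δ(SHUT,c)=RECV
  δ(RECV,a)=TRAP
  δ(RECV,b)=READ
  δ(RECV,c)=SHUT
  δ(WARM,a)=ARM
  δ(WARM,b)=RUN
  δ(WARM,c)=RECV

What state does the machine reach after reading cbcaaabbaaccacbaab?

TRAP → WARM → RUN → ARM → SHUT → RUN → ARM → WARM → RUN → ARM → SHUT → RECV → SHUT → RUN → ARM → WARM → ARM → SHUT → RUN

RUN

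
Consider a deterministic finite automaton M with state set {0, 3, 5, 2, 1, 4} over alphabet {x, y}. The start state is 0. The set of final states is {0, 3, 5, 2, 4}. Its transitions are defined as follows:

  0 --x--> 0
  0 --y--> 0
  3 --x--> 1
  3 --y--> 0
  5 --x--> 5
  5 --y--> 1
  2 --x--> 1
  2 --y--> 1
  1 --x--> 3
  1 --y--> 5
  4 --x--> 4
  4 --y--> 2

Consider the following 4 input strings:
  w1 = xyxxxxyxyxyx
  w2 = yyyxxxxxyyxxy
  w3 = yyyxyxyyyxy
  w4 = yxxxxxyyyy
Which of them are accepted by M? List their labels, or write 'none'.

w1:
  start at 0
  read 'x': 0 → 0
  read 'y': 0 → 0
  read 'x': 0 → 0
  read 'x': 0 → 0
  read 'x': 0 → 0
  read 'x': 0 → 0
  read 'y': 0 → 0
  read 'x': 0 → 0
  read 'y': 0 → 0
  read 'x': 0 → 0
  read 'y': 0 → 0
  read 'x': 0 → 0
  end 0, accepted
w2:
  start at 0
  read 'y': 0 → 0
  read 'y': 0 → 0
  read 'y': 0 → 0
  read 'x': 0 → 0
  read 'x': 0 → 0
  read 'x': 0 → 0
  read 'x': 0 → 0
  read 'x': 0 → 0
  read 'y': 0 → 0
  read 'y': 0 → 0
  read 'x': 0 → 0
  read 'x': 0 → 0
  read 'y': 0 → 0
  end 0, accepted
w3:
  start at 0
  read 'y': 0 → 0
  read 'y': 0 → 0
  read 'y': 0 → 0
  read 'x': 0 → 0
  read 'y': 0 → 0
  read 'x': 0 → 0
  read 'y': 0 → 0
  read 'y': 0 → 0
  read 'y': 0 → 0
  read 'x': 0 → 0
  read 'y': 0 → 0
  end 0, accepted
w4:
  start at 0
  read 'y': 0 → 0
  read 'x': 0 → 0
  read 'x': 0 → 0
  read 'x': 0 → 0
  read 'x': 0 → 0
  read 'x': 0 → 0
  read 'y': 0 → 0
  read 'y': 0 → 0
  read 'y': 0 → 0
  read 'y': 0 → 0
  end 0, accepted

w1, w2, w3, w4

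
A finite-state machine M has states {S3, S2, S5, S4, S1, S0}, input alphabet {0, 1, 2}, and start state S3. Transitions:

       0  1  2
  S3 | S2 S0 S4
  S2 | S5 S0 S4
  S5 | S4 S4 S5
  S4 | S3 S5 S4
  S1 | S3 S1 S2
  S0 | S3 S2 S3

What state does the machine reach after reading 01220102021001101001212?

S3

S3 → S2 → S0 → S3 → S4 → S3 → S0 → S3 → S4 → S3 → S4 → S5 → S4 → S3 → S0 → S2 → S5 → S4 → S3 → S2 → S0 → S3 → S0 → S3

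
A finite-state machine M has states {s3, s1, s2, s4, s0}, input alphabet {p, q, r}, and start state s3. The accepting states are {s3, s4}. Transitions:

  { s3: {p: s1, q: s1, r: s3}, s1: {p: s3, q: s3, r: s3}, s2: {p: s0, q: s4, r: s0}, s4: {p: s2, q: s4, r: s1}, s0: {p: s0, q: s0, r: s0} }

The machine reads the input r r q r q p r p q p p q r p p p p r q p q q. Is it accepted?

Yes

start at s3
read 'r': s3 → s3
read 'r': s3 → s3
read 'q': s3 → s1
read 'r': s1 → s3
read 'q': s3 → s1
read 'p': s1 → s3
read 'r': s3 → s3
read 'p': s3 → s1
read 'q': s1 → s3
read 'p': s3 → s1
read 'p': s1 → s3
read 'q': s3 → s1
read 'r': s1 → s3
read 'p': s3 → s1
read 'p': s1 → s3
read 'p': s3 → s1
read 'p': s1 → s3
read 'r': s3 → s3
read 'q': s3 → s1
read 'p': s1 → s3
read 'q': s3 → s1
read 'q': s1 → s3
End state s3 is accepting.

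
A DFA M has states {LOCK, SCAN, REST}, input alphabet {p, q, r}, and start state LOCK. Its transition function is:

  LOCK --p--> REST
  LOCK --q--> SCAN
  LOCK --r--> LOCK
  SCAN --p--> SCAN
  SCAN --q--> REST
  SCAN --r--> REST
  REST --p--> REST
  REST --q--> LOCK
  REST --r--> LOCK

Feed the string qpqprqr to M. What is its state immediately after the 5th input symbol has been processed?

start at LOCK
read 'q': LOCK → SCAN
read 'p': SCAN → SCAN
read 'q': SCAN → REST
read 'p': REST → REST
read 'r': REST → LOCK
After 5 symbols: LOCK.

LOCK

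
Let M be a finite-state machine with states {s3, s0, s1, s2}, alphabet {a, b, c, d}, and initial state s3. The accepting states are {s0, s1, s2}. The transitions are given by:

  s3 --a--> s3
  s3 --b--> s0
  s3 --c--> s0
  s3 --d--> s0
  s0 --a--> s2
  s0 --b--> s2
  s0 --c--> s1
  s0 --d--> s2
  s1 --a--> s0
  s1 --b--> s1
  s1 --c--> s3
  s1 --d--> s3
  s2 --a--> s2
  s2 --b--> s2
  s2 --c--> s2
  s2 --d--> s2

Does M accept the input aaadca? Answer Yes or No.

s3 → s3 → s3 → s3 → s0 → s1 → s0
End state s0 is accepting.

Yes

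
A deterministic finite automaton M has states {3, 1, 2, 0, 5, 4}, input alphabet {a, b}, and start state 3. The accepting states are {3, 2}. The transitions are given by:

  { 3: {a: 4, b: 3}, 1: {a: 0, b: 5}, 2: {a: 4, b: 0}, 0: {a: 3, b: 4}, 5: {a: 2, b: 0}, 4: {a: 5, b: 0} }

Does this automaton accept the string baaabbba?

Yes

start at 3
read 'b': 3 → 3
read 'a': 3 → 4
read 'a': 4 → 5
read 'a': 5 → 2
read 'b': 2 → 0
read 'b': 0 → 4
read 'b': 4 → 0
read 'a': 0 → 3
End state 3 is accepting.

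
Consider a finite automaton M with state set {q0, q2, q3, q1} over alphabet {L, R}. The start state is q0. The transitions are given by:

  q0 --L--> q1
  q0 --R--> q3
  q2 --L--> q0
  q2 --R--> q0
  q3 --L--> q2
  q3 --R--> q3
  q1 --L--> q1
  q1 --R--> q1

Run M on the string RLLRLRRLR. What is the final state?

start at q0
read 'R': q0 → q3
read 'L': q3 → q2
read 'L': q2 → q0
read 'R': q0 → q3
read 'L': q3 → q2
read 'R': q2 → q0
read 'R': q0 → q3
read 'L': q3 → q2
read 'R': q2 → q0

q0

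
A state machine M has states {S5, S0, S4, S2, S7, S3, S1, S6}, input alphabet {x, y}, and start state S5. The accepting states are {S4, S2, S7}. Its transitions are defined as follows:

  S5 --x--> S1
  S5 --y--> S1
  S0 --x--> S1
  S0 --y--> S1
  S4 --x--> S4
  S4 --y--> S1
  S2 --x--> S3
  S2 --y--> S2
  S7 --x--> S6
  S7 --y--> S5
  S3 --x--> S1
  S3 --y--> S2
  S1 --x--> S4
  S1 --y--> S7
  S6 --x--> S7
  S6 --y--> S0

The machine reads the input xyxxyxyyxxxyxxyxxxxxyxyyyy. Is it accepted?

Trace: S5 -x-> S1 -y-> S7 -x-> S6 -x-> S7 -y-> S5 -x-> S1 -y-> S7 -y-> S5 -x-> S1 -x-> S4 -x-> S4 -y-> S1 -x-> S4 -x-> S4 -y-> S1 -x-> S4 -x-> S4 -x-> S4 -x-> S4 -x-> S4 -y-> S1 -x-> S4 -y-> S1 -y-> S7 -y-> S5 -y-> S1
End state S1 is not accepting.

No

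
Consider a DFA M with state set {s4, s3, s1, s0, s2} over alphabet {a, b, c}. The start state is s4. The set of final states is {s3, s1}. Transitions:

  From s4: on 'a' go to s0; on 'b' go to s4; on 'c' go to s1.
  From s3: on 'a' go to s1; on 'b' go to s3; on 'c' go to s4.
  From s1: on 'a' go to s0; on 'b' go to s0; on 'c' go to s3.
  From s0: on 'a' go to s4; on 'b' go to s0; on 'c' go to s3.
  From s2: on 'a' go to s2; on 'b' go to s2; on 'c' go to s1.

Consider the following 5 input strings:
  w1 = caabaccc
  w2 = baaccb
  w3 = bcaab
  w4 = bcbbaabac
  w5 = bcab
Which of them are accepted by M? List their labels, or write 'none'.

w1, w2, w4

w1:
  start at s4
  read 'c': s4 → s1
  read 'a': s1 → s0
  read 'a': s0 → s4
  read 'b': s4 → s4
  read 'a': s4 → s0
  read 'c': s0 → s3
  read 'c': s3 → s4
  read 'c': s4 → s1
  end s1, accepted
w2:
  start at s4
  read 'b': s4 → s4
  read 'a': s4 → s0
  read 'a': s0 → s4
  read 'c': s4 → s1
  read 'c': s1 → s3
  read 'b': s3 → s3
  end s3, accepted
w3:
  start at s4
  read 'b': s4 → s4
  read 'c': s4 → s1
  read 'a': s1 → s0
  read 'a': s0 → s4
  read 'b': s4 → s4
  end s4, rejected
w4:
  start at s4
  read 'b': s4 → s4
  read 'c': s4 → s1
  read 'b': s1 → s0
  read 'b': s0 → s0
  read 'a': s0 → s4
  read 'a': s4 → s0
  read 'b': s0 → s0
  read 'a': s0 → s4
  read 'c': s4 → s1
  end s1, accepted
w5:
  start at s4
  read 'b': s4 → s4
  read 'c': s4 → s1
  read 'a': s1 → s0
  read 'b': s0 → s0
  end s0, rejected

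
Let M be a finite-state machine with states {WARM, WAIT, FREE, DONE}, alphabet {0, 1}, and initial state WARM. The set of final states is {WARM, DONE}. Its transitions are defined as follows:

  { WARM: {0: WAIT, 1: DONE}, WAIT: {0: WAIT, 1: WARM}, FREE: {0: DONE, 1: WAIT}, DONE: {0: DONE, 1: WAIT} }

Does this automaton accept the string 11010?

No

Trace: WARM -1-> DONE -1-> WAIT -0-> WAIT -1-> WARM -0-> WAIT
End state WAIT is not accepting.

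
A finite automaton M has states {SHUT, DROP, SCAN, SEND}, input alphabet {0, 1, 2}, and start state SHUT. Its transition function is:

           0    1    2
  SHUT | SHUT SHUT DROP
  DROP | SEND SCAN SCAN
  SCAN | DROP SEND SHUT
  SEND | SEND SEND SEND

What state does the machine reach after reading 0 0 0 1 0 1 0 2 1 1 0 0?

SHUT → SHUT → SHUT → SHUT → SHUT → SHUT → SHUT → SHUT → DROP → SCAN → SEND → SEND → SEND

SEND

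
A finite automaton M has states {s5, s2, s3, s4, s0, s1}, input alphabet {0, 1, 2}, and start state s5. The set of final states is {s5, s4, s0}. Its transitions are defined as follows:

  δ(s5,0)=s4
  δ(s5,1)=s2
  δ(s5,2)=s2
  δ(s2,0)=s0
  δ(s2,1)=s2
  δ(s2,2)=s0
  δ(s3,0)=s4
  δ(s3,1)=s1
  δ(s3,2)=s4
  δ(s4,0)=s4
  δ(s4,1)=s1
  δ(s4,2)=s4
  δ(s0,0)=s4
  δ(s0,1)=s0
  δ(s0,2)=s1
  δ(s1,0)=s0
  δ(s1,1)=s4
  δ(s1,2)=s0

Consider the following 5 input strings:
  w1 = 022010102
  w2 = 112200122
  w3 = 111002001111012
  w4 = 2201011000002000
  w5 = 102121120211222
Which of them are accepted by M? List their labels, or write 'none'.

w1: Trace: s5 -0-> s4 -2-> s4 -2-> s4 -0-> s4 -1-> s1 -0-> s0 -1-> s0 -0-> s4 -2-> s4  → end s4, accepted
w2: Trace: s5 -1-> s2 -1-> s2 -2-> s0 -2-> s1 -0-> s0 -0-> s4 -1-> s1 -2-> s0 -2-> s1  → end s1, rejected
w3: Trace: s5 -1-> s2 -1-> s2 -1-> s2 -0-> s0 -0-> s4 -2-> s4 -0-> s4 -0-> s4 -1-> s1 -1-> s4 -1-> s1 -1-> s4 -0-> s4 -1-> s1 -2-> s0  → end s0, accepted
w4: Trace: s5 -2-> s2 -2-> s0 -0-> s4 -1-> s1 -0-> s0 -1-> s0 -1-> s0 -0-> s4 -0-> s4 -0-> s4 -0-> s4 -0-> s4 -2-> s4 -0-> s4 -0-> s4 -0-> s4  → end s4, accepted
w5: Trace: s5 -1-> s2 -0-> s0 -2-> s1 -1-> s4 -2-> s4 -1-> s1 -1-> s4 -2-> s4 -0-> s4 -2-> s4 -1-> s1 -1-> s4 -2-> s4 -2-> s4 -2-> s4  → end s4, accepted

w1, w3, w4, w5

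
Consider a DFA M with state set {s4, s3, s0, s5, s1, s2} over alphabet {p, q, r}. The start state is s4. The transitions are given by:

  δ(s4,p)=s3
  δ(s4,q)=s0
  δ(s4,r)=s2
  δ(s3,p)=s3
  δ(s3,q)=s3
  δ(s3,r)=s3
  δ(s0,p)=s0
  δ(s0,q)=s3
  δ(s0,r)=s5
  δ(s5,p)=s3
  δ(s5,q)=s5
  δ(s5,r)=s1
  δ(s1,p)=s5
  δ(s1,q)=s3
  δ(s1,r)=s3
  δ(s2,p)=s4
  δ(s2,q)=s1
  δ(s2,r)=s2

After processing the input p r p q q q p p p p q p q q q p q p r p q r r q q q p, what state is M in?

s3

Trace: s4 -p-> s3 -r-> s3 -p-> s3 -q-> s3 -q-> s3 -q-> s3 -p-> s3 -p-> s3 -p-> s3 -p-> s3 -q-> s3 -p-> s3 -q-> s3 -q-> s3 -q-> s3 -p-> s3 -q-> s3 -p-> s3 -r-> s3 -p-> s3 -q-> s3 -r-> s3 -r-> s3 -q-> s3 -q-> s3 -q-> s3 -p-> s3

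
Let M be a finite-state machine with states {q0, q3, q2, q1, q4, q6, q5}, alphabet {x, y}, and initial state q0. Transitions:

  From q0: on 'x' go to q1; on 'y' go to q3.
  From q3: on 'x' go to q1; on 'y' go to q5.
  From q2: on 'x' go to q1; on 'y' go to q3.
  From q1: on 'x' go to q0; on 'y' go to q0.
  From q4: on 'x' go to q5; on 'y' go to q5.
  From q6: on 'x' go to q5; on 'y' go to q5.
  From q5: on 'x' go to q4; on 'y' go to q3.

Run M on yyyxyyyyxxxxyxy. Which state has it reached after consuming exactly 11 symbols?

q1

Trace: q0 -y-> q3 -y-> q5 -y-> q3 -x-> q1 -y-> q0 -y-> q3 -y-> q5 -y-> q3 -x-> q1 -x-> q0 -x-> q1
After 11 symbols: q1.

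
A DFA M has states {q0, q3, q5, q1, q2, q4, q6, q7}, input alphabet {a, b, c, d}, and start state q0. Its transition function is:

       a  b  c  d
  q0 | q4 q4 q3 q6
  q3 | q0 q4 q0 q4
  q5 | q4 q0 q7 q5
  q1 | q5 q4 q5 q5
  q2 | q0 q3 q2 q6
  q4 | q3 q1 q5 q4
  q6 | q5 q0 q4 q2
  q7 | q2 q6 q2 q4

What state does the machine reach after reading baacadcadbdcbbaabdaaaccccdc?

Trace: q0 -b-> q4 -a-> q3 -a-> q0 -c-> q3 -a-> q0 -d-> q6 -c-> q4 -a-> q3 -d-> q4 -b-> q1 -d-> q5 -c-> q7 -b-> q6 -b-> q0 -a-> q4 -a-> q3 -b-> q4 -d-> q4 -a-> q3 -a-> q0 -a-> q4 -c-> q5 -c-> q7 -c-> q2 -c-> q2 -d-> q6 -c-> q4

q4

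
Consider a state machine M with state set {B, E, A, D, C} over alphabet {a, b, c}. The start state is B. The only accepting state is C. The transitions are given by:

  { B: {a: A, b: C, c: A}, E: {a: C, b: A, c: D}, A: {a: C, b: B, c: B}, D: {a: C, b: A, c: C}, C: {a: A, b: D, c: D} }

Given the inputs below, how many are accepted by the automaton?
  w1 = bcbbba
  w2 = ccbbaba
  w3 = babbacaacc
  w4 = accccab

w1: B → C → D → A → B → C → A  → end A, rejected
w2: B → A → B → C → D → C → D → C  → end C, accepted
w3: B → C → A → B → C → A → B → A → C → D → C  → end C, accepted
w4: B → A → B → A → B → A → C → D  → end D, rejected

2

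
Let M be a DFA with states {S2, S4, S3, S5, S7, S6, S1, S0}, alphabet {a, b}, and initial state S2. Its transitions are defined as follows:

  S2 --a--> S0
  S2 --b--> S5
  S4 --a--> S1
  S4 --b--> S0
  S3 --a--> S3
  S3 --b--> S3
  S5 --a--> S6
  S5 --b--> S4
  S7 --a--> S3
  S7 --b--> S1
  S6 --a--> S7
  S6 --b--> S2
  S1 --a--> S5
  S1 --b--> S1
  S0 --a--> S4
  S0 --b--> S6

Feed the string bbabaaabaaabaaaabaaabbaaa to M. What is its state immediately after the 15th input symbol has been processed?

S7

start at S2
read 'b': S2 → S5
read 'b': S5 → S4
read 'a': S4 → S1
read 'b': S1 → S1
read 'a': S1 → S5
read 'a': S5 → S6
read 'a': S6 → S7
read 'b': S7 → S1
read 'a': S1 → S5
read 'a': S5 → S6
read 'a': S6 → S7
read 'b': S7 → S1
read 'a': S1 → S5
read 'a': S5 → S6
read 'a': S6 → S7
After 15 symbols: S7.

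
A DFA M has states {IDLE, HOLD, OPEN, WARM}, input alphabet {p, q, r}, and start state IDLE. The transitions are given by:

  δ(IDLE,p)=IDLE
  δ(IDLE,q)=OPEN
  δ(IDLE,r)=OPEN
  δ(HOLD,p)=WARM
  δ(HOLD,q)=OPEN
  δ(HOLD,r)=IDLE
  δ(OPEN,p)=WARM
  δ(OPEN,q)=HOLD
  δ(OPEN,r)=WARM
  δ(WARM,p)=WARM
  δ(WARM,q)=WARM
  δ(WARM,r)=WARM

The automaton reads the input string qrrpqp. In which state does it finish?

IDLE → OPEN → WARM → WARM → WARM → WARM → WARM

WARM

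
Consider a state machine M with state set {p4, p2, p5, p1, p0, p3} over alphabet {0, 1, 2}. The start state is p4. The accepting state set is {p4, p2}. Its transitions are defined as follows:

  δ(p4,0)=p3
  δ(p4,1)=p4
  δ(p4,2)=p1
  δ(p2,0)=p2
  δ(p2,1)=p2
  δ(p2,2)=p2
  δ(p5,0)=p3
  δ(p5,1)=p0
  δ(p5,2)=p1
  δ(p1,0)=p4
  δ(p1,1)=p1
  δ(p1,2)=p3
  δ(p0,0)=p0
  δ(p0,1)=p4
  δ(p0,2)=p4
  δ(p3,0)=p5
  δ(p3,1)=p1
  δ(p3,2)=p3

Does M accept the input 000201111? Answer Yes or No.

Yes

start at p4
read '0': p4 → p3
read '0': p3 → p5
read '0': p5 → p3
read '2': p3 → p3
read '0': p3 → p5
read '1': p5 → p0
read '1': p0 → p4
read '1': p4 → p4
read '1': p4 → p4
End state p4 is accepting.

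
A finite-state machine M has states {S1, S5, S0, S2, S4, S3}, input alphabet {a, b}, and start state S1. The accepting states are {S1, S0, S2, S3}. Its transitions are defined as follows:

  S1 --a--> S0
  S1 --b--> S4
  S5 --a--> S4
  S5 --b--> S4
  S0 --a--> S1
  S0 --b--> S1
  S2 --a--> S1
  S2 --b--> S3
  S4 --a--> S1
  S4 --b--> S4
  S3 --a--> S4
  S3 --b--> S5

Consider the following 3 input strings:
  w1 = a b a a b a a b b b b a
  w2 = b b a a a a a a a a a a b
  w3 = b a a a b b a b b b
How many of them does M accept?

2

w1:
  start at S1
  read 'a': S1 → S0
  read 'b': S0 → S1
  read 'a': S1 → S0
  read 'a': S0 → S1
  read 'b': S1 → S4
  read 'a': S4 → S1
  read 'a': S1 → S0
  read 'b': S0 → S1
  read 'b': S1 → S4
  read 'b': S4 → S4
  read 'b': S4 → S4
  read 'a': S4 → S1
  end S1, accepted
w2:
  start at S1
  read 'b': S1 → S4
  read 'b': S4 → S4
  read 'a': S4 → S1
  read 'a': S1 → S0
  read 'a': S0 → S1
  read 'a': S1 → S0
  read 'a': S0 → S1
  read 'a': S1 → S0
  read 'a': S0 → S1
  read 'a': S1 → S0
  read 'a': S0 → S1
  read 'a': S1 → S0
  read 'b': S0 → S1
  end S1, accepted
w3:
  start at S1
  read 'b': S1 → S4
  read 'a': S4 → S1
  read 'a': S1 → S0
  read 'a': S0 → S1
  read 'b': S1 → S4
  read 'b': S4 → S4
  read 'a': S4 → S1
  read 'b': S1 → S4
  read 'b': S4 → S4
  read 'b': S4 → S4
  end S4, rejected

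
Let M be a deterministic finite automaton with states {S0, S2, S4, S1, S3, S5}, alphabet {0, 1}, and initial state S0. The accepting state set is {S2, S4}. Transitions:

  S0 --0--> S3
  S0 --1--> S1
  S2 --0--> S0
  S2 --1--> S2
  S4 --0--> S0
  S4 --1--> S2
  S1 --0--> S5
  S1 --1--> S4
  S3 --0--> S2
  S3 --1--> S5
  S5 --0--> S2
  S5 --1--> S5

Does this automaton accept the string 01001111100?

No

Trace: S0 -0-> S3 -1-> S5 -0-> S2 -0-> S0 -1-> S1 -1-> S4 -1-> S2 -1-> S2 -1-> S2 -0-> S0 -0-> S3
End state S3 is not accepting.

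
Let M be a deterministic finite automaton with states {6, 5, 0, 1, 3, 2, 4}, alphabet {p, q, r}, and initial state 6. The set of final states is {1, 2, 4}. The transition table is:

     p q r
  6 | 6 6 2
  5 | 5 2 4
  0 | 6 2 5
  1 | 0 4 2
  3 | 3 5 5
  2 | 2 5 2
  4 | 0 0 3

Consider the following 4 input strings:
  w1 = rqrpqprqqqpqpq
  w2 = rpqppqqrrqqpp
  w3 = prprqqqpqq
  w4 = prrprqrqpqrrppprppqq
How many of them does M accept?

2

w1:
  start at 6
  read 'r': 6 → 2
  read 'q': 2 → 5
  read 'r': 5 → 4
  read 'p': 4 → 0
  read 'q': 0 → 2
  read 'p': 2 → 2
  read 'r': 2 → 2
  read 'q': 2 → 5
  read 'q': 5 → 2
  read 'q': 2 → 5
  read 'p': 5 → 5
  read 'q': 5 → 2
  read 'p': 2 → 2
  read 'q': 2 → 5
  end 5, rejected
w2:
  start at 6
  read 'r': 6 → 2
  read 'p': 2 → 2
  read 'q': 2 → 5
  read 'p': 5 → 5
  read 'p': 5 → 5
  read 'q': 5 → 2
  read 'q': 2 → 5
  read 'r': 5 → 4
  read 'r': 4 → 3
  read 'q': 3 → 5
  read 'q': 5 → 2
  read 'p': 2 → 2
  read 'p': 2 → 2
  end 2, accepted
w3:
  start at 6
  read 'p': 6 → 6
  read 'r': 6 → 2
  read 'p': 2 → 2
  read 'r': 2 → 2
  read 'q': 2 → 5
  read 'q': 5 → 2
  read 'q': 2 → 5
  read 'p': 5 → 5
  read 'q': 5 → 2
  read 'q': 2 → 5
  end 5, rejected
w4:
  start at 6
  read 'p': 6 → 6
  read 'r': 6 → 2
  read 'r': 2 → 2
  read 'p': 2 → 2
  read 'r': 2 → 2
  read 'q': 2 → 5
  read 'r': 5 → 4
  read 'q': 4 → 0
  read 'p': 0 → 6
  read 'q': 6 → 6
  read 'r': 6 → 2
  read 'r': 2 → 2
  read 'p': 2 → 2
  read 'p': 2 → 2
  read 'p': 2 → 2
  read 'r': 2 → 2
  read 'p': 2 → 2
  read 'p': 2 → 2
  read 'q': 2 → 5
  read 'q': 5 → 2
  end 2, accepted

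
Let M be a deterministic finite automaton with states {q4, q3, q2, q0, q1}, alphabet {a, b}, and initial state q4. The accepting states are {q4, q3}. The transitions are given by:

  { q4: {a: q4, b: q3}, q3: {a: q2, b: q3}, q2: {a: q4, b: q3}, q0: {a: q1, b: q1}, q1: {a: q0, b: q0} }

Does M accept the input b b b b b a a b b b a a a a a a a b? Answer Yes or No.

Trace: q4 -b-> q3 -b-> q3 -b-> q3 -b-> q3 -b-> q3 -a-> q2 -a-> q4 -b-> q3 -b-> q3 -b-> q3 -a-> q2 -a-> q4 -a-> q4 -a-> q4 -a-> q4 -a-> q4 -a-> q4 -b-> q3
End state q3 is accepting.

Yes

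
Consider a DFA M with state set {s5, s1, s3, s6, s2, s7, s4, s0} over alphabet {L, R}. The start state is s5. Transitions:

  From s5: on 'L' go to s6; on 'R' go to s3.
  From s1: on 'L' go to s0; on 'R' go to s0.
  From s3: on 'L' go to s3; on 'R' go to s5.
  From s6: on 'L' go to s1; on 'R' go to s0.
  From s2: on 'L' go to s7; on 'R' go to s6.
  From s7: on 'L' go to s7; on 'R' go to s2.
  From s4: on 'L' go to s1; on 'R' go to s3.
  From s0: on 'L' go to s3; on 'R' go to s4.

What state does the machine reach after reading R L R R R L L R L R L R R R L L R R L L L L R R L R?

Trace: s5 -R-> s3 -L-> s3 -R-> s5 -R-> s3 -R-> s5 -L-> s6 -L-> s1 -R-> s0 -L-> s3 -R-> s5 -L-> s6 -R-> s0 -R-> s4 -R-> s3 -L-> s3 -L-> s3 -R-> s5 -R-> s3 -L-> s3 -L-> s3 -L-> s3 -L-> s3 -R-> s5 -R-> s3 -L-> s3 -R-> s5

s5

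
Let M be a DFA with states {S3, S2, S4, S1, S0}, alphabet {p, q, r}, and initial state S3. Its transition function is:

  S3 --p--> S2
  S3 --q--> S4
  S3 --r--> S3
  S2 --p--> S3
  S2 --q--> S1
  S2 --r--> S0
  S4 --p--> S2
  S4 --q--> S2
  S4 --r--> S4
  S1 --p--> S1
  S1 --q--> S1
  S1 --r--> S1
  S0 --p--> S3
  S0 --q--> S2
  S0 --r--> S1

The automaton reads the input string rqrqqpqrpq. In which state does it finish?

Trace: S3 -r-> S3 -q-> S4 -r-> S4 -q-> S2 -q-> S1 -p-> S1 -q-> S1 -r-> S1 -p-> S1 -q-> S1

S1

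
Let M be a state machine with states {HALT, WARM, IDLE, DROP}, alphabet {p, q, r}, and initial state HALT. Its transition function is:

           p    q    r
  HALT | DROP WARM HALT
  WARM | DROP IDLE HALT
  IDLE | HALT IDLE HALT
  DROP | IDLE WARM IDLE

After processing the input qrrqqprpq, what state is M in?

Trace: HALT -q-> WARM -r-> HALT -r-> HALT -q-> WARM -q-> IDLE -p-> HALT -r-> HALT -p-> DROP -q-> WARM

WARM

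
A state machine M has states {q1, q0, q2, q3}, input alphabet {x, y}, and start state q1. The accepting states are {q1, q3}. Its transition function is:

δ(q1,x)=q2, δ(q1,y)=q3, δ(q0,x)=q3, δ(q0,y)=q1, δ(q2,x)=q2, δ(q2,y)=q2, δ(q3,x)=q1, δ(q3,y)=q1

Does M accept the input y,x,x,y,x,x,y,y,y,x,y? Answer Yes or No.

Trace: q1 -y-> q3 -x-> q1 -x-> q2 -y-> q2 -x-> q2 -x-> q2 -y-> q2 -y-> q2 -y-> q2 -x-> q2 -y-> q2
End state q2 is not accepting.

No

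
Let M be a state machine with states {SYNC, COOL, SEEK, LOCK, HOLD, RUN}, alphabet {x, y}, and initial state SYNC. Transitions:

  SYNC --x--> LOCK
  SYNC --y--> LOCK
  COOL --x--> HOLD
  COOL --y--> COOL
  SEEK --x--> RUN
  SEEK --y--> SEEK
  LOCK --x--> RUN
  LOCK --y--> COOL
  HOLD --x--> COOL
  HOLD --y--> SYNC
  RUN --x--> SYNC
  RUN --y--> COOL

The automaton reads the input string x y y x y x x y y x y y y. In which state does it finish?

COOL

SYNC → LOCK → COOL → COOL → HOLD → SYNC → LOCK → RUN → COOL → COOL → HOLD → SYNC → LOCK → COOL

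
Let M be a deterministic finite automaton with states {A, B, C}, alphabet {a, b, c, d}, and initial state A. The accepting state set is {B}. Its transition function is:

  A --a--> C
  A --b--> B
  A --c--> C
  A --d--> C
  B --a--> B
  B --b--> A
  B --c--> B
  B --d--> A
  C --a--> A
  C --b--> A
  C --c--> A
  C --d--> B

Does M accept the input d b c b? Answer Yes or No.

No

start at A
read 'd': A → C
read 'b': C → A
read 'c': A → C
read 'b': C → A
End state A is not accepting.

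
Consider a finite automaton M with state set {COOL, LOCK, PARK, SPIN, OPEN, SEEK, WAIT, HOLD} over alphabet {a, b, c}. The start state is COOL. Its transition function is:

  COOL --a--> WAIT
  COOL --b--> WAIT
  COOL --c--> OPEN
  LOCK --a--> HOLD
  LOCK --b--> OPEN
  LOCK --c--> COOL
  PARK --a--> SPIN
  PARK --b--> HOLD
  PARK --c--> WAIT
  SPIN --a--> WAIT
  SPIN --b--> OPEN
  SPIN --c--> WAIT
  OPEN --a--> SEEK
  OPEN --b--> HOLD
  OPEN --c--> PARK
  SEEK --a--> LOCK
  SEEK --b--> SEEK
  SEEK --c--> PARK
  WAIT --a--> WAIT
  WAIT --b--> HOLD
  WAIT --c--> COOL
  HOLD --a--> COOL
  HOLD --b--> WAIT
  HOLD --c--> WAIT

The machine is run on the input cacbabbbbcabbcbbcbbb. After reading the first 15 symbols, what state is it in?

WAIT

COOL → OPEN → SEEK → PARK → HOLD → COOL → WAIT → HOLD → WAIT → HOLD → WAIT → WAIT → HOLD → WAIT → COOL → WAIT
After 15 symbols: WAIT.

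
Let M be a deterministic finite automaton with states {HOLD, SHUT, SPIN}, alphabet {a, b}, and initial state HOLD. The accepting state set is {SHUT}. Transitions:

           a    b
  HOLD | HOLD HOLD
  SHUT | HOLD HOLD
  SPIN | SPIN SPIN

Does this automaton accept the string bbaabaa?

start at HOLD
read 'b': HOLD → HOLD
read 'b': HOLD → HOLD
read 'a': HOLD → HOLD
read 'a': HOLD → HOLD
read 'b': HOLD → HOLD
read 'a': HOLD → HOLD
read 'a': HOLD → HOLD
End state HOLD is not accepting.

No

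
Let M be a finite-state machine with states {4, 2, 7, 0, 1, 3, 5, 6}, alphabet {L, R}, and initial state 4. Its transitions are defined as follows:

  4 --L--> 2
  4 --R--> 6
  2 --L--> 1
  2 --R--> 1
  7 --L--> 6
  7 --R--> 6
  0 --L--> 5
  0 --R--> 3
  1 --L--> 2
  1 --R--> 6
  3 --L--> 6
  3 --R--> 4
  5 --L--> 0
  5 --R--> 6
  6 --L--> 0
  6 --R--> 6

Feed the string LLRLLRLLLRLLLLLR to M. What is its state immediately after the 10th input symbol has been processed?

start at 4
read 'L': 4 → 2
read 'L': 2 → 1
read 'R': 1 → 6
read 'L': 6 → 0
read 'L': 0 → 5
read 'R': 5 → 6
read 'L': 6 → 0
read 'L': 0 → 5
read 'L': 5 → 0
read 'R': 0 → 3
After 10 symbols: 3.

3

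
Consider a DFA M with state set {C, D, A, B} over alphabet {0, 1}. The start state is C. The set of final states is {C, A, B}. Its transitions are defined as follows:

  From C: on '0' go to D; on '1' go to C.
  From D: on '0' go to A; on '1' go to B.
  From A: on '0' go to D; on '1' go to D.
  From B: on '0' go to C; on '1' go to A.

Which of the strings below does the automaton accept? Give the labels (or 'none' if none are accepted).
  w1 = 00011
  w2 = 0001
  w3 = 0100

w1, w2

w1: Trace: C -0-> D -0-> A -0-> D -1-> B -1-> A  → end A, accepted
w2: Trace: C -0-> D -0-> A -0-> D -1-> B  → end B, accepted
w3: Trace: C -0-> D -1-> B -0-> C -0-> D  → end D, rejected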